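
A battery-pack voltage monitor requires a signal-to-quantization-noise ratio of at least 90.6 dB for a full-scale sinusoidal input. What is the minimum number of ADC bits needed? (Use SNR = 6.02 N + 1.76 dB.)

Required N = ⌈(90.6 − 1.76)/6.02⌉ = ⌈14.757⌉ = 15.

15 bits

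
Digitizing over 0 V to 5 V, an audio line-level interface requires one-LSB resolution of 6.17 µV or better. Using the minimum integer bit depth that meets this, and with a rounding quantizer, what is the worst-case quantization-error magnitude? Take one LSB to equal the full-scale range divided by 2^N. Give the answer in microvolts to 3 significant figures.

Range is 5 V.
Levels needed ≥ 5/6.17 µV = 810400. 2^20 = 1048576 suffices, so N_min = 20.
Step size = 5/1048576 V = 4.7684 µV.
Max error for round-to-nearest is LSB/2 = 2.38 µV.

2.38 µV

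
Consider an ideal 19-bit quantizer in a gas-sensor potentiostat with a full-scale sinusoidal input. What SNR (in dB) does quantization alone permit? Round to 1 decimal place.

116.1 dB

Ideal quantization SNR: 6.02 × 19 + 1.76 dB = 116.1 dB.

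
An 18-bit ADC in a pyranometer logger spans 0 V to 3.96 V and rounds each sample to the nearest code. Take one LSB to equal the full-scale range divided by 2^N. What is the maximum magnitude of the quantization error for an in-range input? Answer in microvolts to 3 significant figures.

Span = 3.96 V.
Step size = 3.96/262144 V = 15.106 µV.
Worst-case error for round-to-nearest is half an LSB: 7.55 µV.

7.55 µV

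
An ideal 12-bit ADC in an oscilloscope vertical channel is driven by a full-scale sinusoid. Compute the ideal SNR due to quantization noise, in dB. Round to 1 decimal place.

74.0 dB

Ideal quantization SNR: 6.02 × 12 + 1.76 dB = 74.0 dB.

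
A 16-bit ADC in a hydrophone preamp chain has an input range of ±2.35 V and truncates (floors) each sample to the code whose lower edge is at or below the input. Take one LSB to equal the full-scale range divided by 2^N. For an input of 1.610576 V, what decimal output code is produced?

Full-scale range = 2.35 V − (-2.35 V) = 4.7 V. LSB = 4.7 V / 2^16 ≈ 71.72 µV.
code = ⌊(V_in − V_min)/LSB⌋ = ⌊(V_in − V_min) × 2^16 / range⌋
     = ⌊(1.610576 − (-2.35)) × 65536 / 4.7⌋ = ⌊3.960576 × 65536/4.7⌋
     = ⌊55225.598⌋ = 55225.

55225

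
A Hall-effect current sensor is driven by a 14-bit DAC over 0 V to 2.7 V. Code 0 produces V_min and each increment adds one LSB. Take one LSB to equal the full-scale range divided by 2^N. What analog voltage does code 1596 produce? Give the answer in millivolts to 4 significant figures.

Range is 2.7 V. LSB = 2.7 V / 2^14.
V_out = 0 + 1596 × (2.7/16384) V
      = 0 + 0.263013 = 0.263013 V.

263.0 mV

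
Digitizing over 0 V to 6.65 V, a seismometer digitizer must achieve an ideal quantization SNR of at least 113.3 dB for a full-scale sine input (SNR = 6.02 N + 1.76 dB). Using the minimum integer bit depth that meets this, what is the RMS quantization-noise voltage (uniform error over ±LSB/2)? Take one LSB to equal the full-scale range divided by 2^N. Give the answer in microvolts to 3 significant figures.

Span = 6.65 V.
N ≥ (113.3 − 1.76)/6.02 = 18.528 → N_min = 19.
Step size = 6.65/524288 V = 12.684 µV.
σ_q = LSB/√12 = 12.684 µV/3.4641 = 3.66 µV.

3.66 µV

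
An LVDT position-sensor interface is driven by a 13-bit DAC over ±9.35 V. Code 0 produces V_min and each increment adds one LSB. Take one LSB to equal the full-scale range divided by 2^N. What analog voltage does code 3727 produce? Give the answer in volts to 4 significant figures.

-0.8423 V

The full-scale span is 9.35 − (-9.35) = 18.7 V. LSB = 18.7 V / 2^13.
Output = V_min + (3727/8192) × range = -9.35 + 0.454956 × 18.7 V
      = -9.35 V + 8.50768 V = -0.842322 V.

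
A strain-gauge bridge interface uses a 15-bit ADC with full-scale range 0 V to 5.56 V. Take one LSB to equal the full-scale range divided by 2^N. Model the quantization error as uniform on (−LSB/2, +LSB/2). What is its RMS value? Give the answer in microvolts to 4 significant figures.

Full-scale range = 5.56 V.
Step size = 5.56/32768 V = 169.678 µV.
V_rms = LSB/√12 = 169.678 µV / √12 = 48.98 µV.

48.98 µV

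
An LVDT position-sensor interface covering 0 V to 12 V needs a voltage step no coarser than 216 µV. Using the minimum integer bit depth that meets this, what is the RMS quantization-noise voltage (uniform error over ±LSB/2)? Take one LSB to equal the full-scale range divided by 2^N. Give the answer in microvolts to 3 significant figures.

52.9 µV

V_FS = 12 V.
12 V / 216 µV = 55560. Since 2^15 = 32768 and 2^16 = 65536, N = 16.
Step size = 12/65536 V = 183.11 µV.
RMS noise = LSB/√12 = 52.9 µV.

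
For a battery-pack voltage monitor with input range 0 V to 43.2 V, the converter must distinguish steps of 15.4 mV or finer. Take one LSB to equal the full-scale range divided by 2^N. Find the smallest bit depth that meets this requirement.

12 bits

Span = 43.2 V.
Levels needed ≥ 43.2/15.4 mV = 2805. 2^12 = 4096 suffices, so N_min = 12.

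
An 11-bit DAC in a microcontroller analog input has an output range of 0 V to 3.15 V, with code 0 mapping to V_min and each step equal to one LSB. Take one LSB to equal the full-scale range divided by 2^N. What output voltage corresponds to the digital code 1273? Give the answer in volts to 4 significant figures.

1.958 V

Full-scale range = 3.15 V. LSB = 3.15 V / 2^11.
V_out = V_min + code × LSB = 0 V + 1273 × 3.15 V / 2048
      = 0 V + 1.95798 V = 1.95798 V.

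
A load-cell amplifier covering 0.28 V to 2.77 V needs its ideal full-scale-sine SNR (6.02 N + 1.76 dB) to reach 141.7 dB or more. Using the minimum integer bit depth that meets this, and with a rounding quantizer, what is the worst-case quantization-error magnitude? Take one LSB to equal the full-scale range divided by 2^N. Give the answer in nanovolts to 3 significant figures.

74.2 nV

The full-scale span is 2.77 − (0.28) = 2.49 V.
Required N = ⌈(141.7 − 1.76)/6.02⌉ = ⌈23.246⌉ = 24.
Step size = 2.49/16777216 V = 148.42 nV.
|e|_max = LSB/2 = 74.2 nV.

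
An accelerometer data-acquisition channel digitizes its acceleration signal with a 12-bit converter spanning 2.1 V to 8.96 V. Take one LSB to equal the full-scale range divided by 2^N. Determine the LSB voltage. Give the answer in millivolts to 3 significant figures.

1.67 mV

Full-scale range = 8.96 V − (2.1 V) = 6.86 V.
Number of codes = 2^12 = 4096.
One LSB is 6.86 V / 4096 = 1.67 mV.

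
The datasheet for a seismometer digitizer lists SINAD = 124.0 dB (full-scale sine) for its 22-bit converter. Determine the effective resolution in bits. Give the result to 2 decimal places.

20.31 bits

ENOB = (124.0 − 1.76)/6.02 = 20.3056 bits.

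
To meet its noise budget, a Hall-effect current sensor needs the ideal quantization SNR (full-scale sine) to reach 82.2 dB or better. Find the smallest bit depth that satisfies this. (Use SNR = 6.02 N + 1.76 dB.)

6.02 N + 1.76 ≥ 82.2 gives N ≥ 13.362, so the minimum integer is 14.

14 bits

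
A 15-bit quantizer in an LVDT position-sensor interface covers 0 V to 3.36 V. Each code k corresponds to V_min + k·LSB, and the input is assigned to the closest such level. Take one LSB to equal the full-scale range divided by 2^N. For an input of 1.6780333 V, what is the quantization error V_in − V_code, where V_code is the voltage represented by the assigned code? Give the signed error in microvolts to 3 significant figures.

−18.5 µV

V_FS = 3.36 V. LSB = 3.36 V / 2^15 ≈ 102.5 µV.
(1.6780333 − (0)) / LSB = 1.6780333 × 32768/3.36 = 16364.8200. Nearest integer: k = 16365.
Reconstructed level: 0 + 16365 × 3.36/32768 V = 1.6780517578 V.
Error = V_in − V_code = 1.6780333 − (1.6780517578) = −18.5 µV.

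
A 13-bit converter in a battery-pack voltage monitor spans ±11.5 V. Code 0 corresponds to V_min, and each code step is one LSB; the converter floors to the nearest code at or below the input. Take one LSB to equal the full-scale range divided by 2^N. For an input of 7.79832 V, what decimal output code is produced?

6873

Span: 11.5 V − (-11.5 V) = 23 V. LSB = 23 V / 2^13 ≈ 2.808 mV.
code = ⌊(V_in − V_min)/LSB⌋ = ⌊(V_in − V_min) × 2^13 / range⌋
     = ⌊(7.79832 − (-11.5)) × 8192 / 23⌋ = ⌊19.29832 × 8192/23⌋
     = ⌊6873.558⌋ = 6873.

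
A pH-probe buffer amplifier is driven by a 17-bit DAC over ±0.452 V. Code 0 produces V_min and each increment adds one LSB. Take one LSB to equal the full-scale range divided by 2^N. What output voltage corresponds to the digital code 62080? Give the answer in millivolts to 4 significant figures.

-23.84 mV

Span: 0.452 V − (-0.452 V) = 0.904 V. LSB = 0.904 V / 2^17.
Output = V_min + (62080/131072) × range = -0.452 + 0.473633 × 0.904 V
      = -0.452 V + 0.428164 V = -0.0238359 V.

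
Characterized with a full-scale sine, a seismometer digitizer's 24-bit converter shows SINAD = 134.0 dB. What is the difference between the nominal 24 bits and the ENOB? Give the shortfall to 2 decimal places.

2.03 bits

Effective bits = (134.0 − 1.76)/6.02 = 21.9668.
Lost resolution: 24 − 21.9668 = 2.0332 bits.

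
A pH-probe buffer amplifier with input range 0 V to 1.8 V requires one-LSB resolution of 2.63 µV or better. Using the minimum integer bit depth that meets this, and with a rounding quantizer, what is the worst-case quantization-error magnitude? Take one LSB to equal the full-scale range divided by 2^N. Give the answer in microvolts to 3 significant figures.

0.858 µV

V_FS = 1.8 V.
Required number of levels: 1.8/2.63 µV = 684410; smallest N with 2^N ≥ that is 20.
Step size = 1.8/1048576 V = 1.7166 µV.
|e|_max = LSB/2 = 0.858 µV.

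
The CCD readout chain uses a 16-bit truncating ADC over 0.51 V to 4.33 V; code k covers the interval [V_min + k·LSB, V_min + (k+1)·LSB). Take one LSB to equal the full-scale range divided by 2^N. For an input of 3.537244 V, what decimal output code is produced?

The full-scale span is 4.33 − (0.51) = 3.82 V. LSB = 3.82 V / 2^16 ≈ 58.29 µV.
(V_in − V_min) × 2^16/range = (3.537244 − (0.51)) × 65536/3.82 = 51935.461.
Floor → code = 51935.

51935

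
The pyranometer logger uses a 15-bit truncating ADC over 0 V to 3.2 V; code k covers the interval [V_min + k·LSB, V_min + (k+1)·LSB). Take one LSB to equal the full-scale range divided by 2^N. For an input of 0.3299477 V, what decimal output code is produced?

Range is 3.2 V. LSB = 3.2 V / 2^15 ≈ 97.66 µV.
V_in − V_min = 0.3299477 − (0) = 0.3299477 V.
Divide by LSB: 0.3299477 × 32768/3.2 = 3378.6644.
Truncating gives code 3378.

3378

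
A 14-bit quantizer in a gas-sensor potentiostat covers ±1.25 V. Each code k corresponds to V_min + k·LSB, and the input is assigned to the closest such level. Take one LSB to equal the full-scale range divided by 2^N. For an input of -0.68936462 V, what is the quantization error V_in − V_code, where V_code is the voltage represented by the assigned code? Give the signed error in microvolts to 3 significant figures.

Range = 1.25 − (-1.25) = 2.5 V. LSB = 2.5 V / 2^14 ≈ 152.6 µV.
Position in LSBs: (-0.68936462 − (-1.25)) × 16384/2.5 = 3674.1800; rounding gives k = 3674.
V_code = -1.25 + (3674/16384) × 2.5 = -0.68939208984 V.
V_in − V_code = -0.68936462 − (-0.68939208984) = +27.5 µV.

+27.5 µV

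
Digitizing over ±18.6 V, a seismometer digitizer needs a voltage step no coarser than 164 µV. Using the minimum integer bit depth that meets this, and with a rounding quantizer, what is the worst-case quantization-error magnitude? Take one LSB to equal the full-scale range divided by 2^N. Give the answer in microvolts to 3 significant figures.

Span: 18.6 V − (-18.6 V) = 37.2 V.
Levels needed ≥ 37.2/164 µV = 226800. 2^18 = 262144 suffices, so N_min = 18.
One LSB is 37.2 V / 262144 = 141.91 µV.
Max error for round-to-nearest is LSB/2 = 71.0 µV.

71.0 µV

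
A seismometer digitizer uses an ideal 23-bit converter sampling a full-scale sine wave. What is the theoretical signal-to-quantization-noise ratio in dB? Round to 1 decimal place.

140.2 dB

For an ideal N-bit converter with full-scale sine input, SNR = 6.02 N + 1.76 dB. SNR = 6.02 × 23 + 1.76 = 138.46 + 1.76 = 140.22 dB.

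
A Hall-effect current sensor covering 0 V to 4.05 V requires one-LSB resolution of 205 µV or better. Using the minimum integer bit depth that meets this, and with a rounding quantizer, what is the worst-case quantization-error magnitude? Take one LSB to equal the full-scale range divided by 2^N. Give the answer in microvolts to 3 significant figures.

Full-scale range = 4.05 V.
Required number of levels: 4.05/205 µV = 19756; smallest N with 2^N ≥ that is 15.
LSB = 4.05 V / 2^15 = 123.60 µV.
|e|_max = LSB/2 = 61.8 µV.

61.8 µV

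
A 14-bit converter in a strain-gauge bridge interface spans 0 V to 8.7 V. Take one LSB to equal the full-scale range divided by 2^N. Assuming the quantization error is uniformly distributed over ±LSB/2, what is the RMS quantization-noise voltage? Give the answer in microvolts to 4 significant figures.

153.3 µV

Full-scale range = 8.7 V.
LSB = 8.7 V / 2^14 = 0.531006 mV.
For a uniform distribution on [−LSB/2, +LSB/2], V_rms = LSB/√12 = 0.531006 mV/3.4641 = 153.3 µV.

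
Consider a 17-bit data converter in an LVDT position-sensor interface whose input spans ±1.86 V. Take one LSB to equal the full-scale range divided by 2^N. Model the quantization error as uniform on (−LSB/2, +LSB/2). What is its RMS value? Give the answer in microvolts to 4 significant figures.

8.193 µV

The full-scale span is 1.86 − (-1.86) = 3.72 V.
One LSB is 3.72 V / 131072 = 28.3813 µV.
RMS of a uniform error over width LSB is LSB/√12 = 8.193 µV.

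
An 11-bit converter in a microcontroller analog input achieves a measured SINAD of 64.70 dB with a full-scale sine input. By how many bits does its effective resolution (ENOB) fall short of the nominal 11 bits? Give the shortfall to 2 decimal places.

0.54 bits

ENOB = (SINAD − 1.76)/6.02 = (64.70 − 1.76)/6.02 = 10.4551 bits.
11 − 10.4551 = 0.54 bits below nominal.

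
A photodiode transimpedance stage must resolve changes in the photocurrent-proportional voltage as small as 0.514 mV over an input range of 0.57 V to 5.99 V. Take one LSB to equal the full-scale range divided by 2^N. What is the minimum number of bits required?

The full-scale span is 5.99 − (0.57) = 5.42 V.
Need 2^N ≥ 5.42 V / 0.514 mV = 10540 → N_min = 14.

14 bits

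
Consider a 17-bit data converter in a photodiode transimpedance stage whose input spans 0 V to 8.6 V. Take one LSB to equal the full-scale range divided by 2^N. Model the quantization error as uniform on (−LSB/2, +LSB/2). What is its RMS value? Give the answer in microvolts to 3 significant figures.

18.9 µV

Span = 8.6 V.
LSB = 8.6 V / 2^17 = 65.613 µV.
V_rms = LSB/√12 = 65.613 µV / √12 = 18.9 µV.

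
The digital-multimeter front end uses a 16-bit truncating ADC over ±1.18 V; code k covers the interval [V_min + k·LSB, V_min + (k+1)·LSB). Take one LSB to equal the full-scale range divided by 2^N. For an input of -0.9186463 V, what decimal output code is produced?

The full-scale span is 1.18 − (-1.18) = 2.36 V. LSB = 2.36 V / 2^16 ≈ 36.01 µV.
(V_in − V_min) × 2^16/range = (-0.9186463 − (-1.18)) × 65536/2.36 = 7257.659.
Floor → code = 7257.

7257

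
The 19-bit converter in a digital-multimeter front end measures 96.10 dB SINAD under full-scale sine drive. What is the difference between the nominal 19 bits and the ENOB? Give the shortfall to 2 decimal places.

Effective bits = (96.10 − 1.76)/6.02 = 15.6711.
Lost resolution: 19 − 15.6711 = 3.3289 bits.

3.33 bits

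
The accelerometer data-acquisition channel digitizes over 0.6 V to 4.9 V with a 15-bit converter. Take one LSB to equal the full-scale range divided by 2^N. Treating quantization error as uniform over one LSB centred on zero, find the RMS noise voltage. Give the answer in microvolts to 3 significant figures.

37.9 µV

Full-scale range = 4.9 V − (0.6 V) = 4.3 V.
One LSB is 4.3 V / 32768 = 131.23 µV.
For a uniform distribution on [−LSB/2, +LSB/2], V_rms = LSB/√12 = 131.23 µV/3.4641 = 37.9 µV.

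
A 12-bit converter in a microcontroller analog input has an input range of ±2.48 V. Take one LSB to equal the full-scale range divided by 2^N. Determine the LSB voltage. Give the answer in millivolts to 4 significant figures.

1.211 mV

The full-scale span is 2.48 − (-2.48) = 4.96 V.
Number of codes = 2^12 = 4096.
LSB = 4.96 V ÷ 2^12 = 4.96/4096 V = 1.211 mV.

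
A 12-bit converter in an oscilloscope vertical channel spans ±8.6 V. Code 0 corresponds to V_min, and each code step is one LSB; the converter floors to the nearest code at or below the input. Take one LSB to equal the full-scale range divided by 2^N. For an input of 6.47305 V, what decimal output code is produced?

Full-scale range = 8.6 V − (-8.6 V) = 17.2 V. LSB = 17.2 V / 2^12 ≈ 4.199 mV.
code = ⌊(V_in − V_min)/LSB⌋ = ⌊(V_in − V_min) × 2^12 / range⌋
     = ⌊(6.47305 − (-8.6)) × 4096 / 17.2⌋ = ⌊15.07305 × 4096/17.2⌋
     = ⌊3589.489⌋ = 3589.

3589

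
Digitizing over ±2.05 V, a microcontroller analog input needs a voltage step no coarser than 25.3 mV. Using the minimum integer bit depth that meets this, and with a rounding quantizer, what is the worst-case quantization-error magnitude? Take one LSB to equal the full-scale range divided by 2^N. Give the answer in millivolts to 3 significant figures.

8.01 mV

Span: 2.05 V − (-2.05 V) = 4.1 V.
Need 2^N ≥ 4.1 V / 25.3 mV = 162.1 → N_min = 8.
LSB = 4.1 V / 2^8 = 16.016 mV.
|e|_max = LSB/2 = 8.01 mV.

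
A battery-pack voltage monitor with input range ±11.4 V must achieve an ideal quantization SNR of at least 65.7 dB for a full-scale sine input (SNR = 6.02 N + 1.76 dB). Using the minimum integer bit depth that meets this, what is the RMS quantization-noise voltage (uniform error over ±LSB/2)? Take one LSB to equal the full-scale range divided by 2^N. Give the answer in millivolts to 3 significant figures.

3.21 mV

The full-scale span is 11.4 − (-11.4) = 22.8 V.
6.02 N + 1.76 ≥ 65.7 gives N ≥ 10.621, so the minimum integer is 11.
One LSB is 22.8 V / 2048 = 11.133 mV.
σ_q = LSB/√12 = 11.133 mV/3.4641 = 3.21 mV.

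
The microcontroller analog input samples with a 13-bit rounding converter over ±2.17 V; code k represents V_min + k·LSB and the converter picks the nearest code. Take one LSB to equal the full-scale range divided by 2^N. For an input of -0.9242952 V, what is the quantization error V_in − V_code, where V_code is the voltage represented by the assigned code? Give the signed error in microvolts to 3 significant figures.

+180 µV

Full-scale range = 2.17 V − (-2.17 V) = 4.34 V. LSB = 4.34 V / 2^13 ≈ 0.5298 mV.
(V_in − V_min)/LSB = (-0.9242952 − (-2.17)) × 8192/4.34 = 2351.3396 → nearest code k = 2351.
Reconstructed level: -2.17 + 2351 × 4.34/8192 V = -0.9244750977 V.
e = -0.9242952 − (-0.9244750977) = +180 µV.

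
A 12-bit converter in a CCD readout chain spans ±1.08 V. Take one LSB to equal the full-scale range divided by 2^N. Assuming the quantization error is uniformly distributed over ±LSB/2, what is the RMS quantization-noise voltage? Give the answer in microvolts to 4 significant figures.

The full-scale span is 1.08 − (-1.08) = 2.16 V.
LSB = 2.16 V / 2^12 = 0.527344 mV.
V_rms = LSB/√12 = 0.527344 mV / √12 = 152.2 µV.

152.2 µV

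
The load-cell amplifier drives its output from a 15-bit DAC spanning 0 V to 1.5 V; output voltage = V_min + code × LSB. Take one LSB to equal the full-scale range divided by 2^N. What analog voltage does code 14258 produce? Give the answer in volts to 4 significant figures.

0.6527 V

Range is 1.5 V. LSB = 1.5 V / 2^15.
Output = V_min + (14258/32768) × range = 0 + 0.435120 × 1.5 V
      = 0 + 0.652679 = 0.652679 V.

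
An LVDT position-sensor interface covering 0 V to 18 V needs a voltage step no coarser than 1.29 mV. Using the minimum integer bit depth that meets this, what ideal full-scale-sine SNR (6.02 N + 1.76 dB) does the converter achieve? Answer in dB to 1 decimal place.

Range is 18 V.
Levels needed ≥ 18/1.29 mV = 13950. 2^14 = 16384 suffices, so N_min = 14.
6.02(14) + 1.76 = 86.04 dB.

86.0 dB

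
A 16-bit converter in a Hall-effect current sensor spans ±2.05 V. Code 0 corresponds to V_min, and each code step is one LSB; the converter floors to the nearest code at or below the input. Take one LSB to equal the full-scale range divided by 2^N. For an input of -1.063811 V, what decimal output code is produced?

15763

The full-scale span is 2.05 − (-2.05) = 4.1 V. LSB = 4.1 V / 2^16 ≈ 62.56 µV.
code = ⌊(V_in − V_min)/LSB⌋ = ⌊(V_in − V_min) × 2^16 / range⌋
     = ⌊(-1.063811 − (-2.05)) × 65536 / 4.1⌋ = ⌊0.986189 × 65536/4.1⌋
     = ⌊15763.630⌋ = 15763.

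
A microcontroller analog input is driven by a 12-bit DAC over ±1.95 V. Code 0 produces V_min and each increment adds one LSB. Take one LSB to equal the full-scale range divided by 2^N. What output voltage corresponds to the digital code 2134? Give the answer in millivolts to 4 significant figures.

81.88 mV

The full-scale span is 1.95 − (-1.95) = 3.9 V. LSB = 3.9 V / 2^12.
V_out = -1.95 + 2134 × (3.9/4096) V
      = -1.95 + 2.03188 = 0.0818848 V.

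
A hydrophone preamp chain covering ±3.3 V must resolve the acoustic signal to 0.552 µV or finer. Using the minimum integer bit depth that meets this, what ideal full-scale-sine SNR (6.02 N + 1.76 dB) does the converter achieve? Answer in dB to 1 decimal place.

146.2 dB

Full-scale range = 3.3 V − (-3.3 V) = 6.6 V.
Required number of levels: 6.6/0.552 µV = 1.1957e7; smallest N with 2^N ≥ that is 24.
6.02(24) + 1.76 = 146.24 dB.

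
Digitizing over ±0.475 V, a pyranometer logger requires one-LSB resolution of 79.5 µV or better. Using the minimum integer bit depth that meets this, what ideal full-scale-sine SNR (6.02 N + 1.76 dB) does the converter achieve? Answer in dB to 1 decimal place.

The full-scale span is 0.475 − (-0.475) = 0.95 V.
Levels needed ≥ 0.95/79.5 µV = 11950. 2^14 = 16384 suffices, so N_min = 14.
6.02(14) + 1.76 = 86.04 dB.

86.0 dB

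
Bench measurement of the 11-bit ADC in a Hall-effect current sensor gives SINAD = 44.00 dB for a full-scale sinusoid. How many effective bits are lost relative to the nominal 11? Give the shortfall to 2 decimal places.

Effective bits = (44.00 − 1.76)/6.02 = 7.0166.
Shortfall = 11 − 7.0166 = 3.9834 bits.

3.98 bits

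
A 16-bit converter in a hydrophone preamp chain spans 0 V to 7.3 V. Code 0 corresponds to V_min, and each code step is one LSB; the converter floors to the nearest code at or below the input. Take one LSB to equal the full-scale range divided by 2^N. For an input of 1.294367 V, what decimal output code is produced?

Range is 7.3 V. LSB = 7.3 V / 2^16 ≈ 111.4 µV.
V_in − V_min = 1.294367 − (0) = 1.294367 V.
Divide by LSB: 1.294367 × 65536/7.3 = 11620.2241.
Truncating gives code 11620.

11620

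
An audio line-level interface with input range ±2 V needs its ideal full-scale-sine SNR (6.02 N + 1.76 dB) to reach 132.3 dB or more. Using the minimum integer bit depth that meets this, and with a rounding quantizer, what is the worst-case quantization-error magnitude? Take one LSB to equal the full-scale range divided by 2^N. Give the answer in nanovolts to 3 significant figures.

477 nV

Span: 2 V − (-2 V) = 4 V.
Solving 6.02 N ≥ 132.3 − 1.76: N ≥ 21.684. Round up → N = 22.
One LSB is 4 V / 4194304 = 0.95367 µV.
Max error for round-to-nearest is LSB/2 = 477 nV.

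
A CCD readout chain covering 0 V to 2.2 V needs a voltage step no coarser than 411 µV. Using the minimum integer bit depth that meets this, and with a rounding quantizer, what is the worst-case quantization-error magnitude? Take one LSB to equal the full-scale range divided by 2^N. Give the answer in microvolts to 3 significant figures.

134 µV

V_FS = 2.2 V.
Required number of levels: 2.2/411 µV = 5352.8; smallest N with 2^N ≥ that is 13.
Step size = 2.2/8192 V = 268.55 µV.
Max error for round-to-nearest is LSB/2 = 134 µV.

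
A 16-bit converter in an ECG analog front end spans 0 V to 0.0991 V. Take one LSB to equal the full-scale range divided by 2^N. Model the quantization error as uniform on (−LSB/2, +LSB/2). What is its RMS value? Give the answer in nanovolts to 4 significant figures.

436.5 nV

V_FS = 0.0991 V.
LSB = 0.0991 V / 2^16 = 1.51215 µV.
V_rms = LSB/√12 = 1.51215 µV / √12 = 436.5 nV.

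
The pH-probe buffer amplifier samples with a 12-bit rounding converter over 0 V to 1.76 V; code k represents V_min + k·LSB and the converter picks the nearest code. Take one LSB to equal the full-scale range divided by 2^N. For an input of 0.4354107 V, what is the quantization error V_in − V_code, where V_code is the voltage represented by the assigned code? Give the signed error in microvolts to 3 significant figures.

V_FS = 1.76 V. LSB = 1.76 V / 2^12 ≈ 429.7 µV.
(0.4354107 − (0)) / LSB = 0.4354107 × 4096/1.76 = 1013.3194. Nearest integer: k = 1013.
V_code = V_min + k × range/2^12 = 0 + 1013 × 1.76/4096 = 0.4352734375 V.
V_in − V_code = 0.4354107 − (0.4352734375) = +137 µV.

+137 µV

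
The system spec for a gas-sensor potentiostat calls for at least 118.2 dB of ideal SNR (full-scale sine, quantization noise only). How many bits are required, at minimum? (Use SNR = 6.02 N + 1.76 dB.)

Required N = ⌈(118.2 − 1.76)/6.02⌉ = ⌈19.342⌉ = 20.

20 bits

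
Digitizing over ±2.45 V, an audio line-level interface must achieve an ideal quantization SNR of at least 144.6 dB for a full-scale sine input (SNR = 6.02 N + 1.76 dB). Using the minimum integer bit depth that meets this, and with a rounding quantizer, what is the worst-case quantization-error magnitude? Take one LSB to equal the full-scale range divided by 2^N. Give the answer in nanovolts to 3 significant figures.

146 nV

Full-scale range = 2.45 V − (-2.45 V) = 4.9 V.
N ≥ (144.6 − 1.76)/6.02 = 23.728 → N_min = 24.
Step size = 4.9/16777216 V = 292.06 nV.
|e|_max = LSB/2 = 146 nV.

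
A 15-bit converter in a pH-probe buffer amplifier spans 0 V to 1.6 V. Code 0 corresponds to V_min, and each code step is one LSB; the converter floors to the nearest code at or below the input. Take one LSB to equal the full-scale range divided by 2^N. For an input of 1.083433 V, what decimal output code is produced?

V_FS = 1.6 V. LSB = 1.6 V / 2^15 ≈ 48.83 µV.
code = ⌊(V_in − V_min)/LSB⌋ = ⌊(V_in − V_min) × 2^15 / range⌋
     = ⌊(1.083433 − (0)) × 32768 / 1.6⌋ = ⌊1.083433 × 32768/1.6⌋
     = ⌊22188.708⌋ = 22188.

22188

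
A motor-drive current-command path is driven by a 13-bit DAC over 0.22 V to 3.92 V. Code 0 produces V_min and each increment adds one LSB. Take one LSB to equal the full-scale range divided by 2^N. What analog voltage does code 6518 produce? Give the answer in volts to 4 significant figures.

Span: 3.92 V − (0.22 V) = 3.7 V. LSB = 3.7 V / 2^13.
V_out = V_min + code × LSB = 0.22 V + 6518 × 3.7 V / 8192
      = 0.22 V + 2.94392 V = 3.16392 V.

3.164 V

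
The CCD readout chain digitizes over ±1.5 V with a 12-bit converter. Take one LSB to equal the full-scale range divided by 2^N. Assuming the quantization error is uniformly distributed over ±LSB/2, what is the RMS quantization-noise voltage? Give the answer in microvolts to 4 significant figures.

211.4 µV

Full-scale range = 1.5 V − (-1.5 V) = 3 V.
Step size = 3/4096 V = 0.732422 mV.
For a uniform distribution on [−LSB/2, +LSB/2], V_rms = LSB/√12 = 0.732422 mV/3.4641 = 211.4 µV.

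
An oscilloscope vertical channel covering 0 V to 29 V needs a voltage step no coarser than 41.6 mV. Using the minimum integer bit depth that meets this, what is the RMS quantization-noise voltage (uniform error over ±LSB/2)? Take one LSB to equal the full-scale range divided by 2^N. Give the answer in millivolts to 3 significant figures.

V_FS = 29 V.
Required number of levels: 29/41.6 mV = 697.12; smallest N with 2^N ≥ that is 10.
LSB = 29 V ÷ 2^10 = 29/1024 V = 28.320 mV.
RMS noise = LSB/√12 = 8.18 mV.

8.18 mV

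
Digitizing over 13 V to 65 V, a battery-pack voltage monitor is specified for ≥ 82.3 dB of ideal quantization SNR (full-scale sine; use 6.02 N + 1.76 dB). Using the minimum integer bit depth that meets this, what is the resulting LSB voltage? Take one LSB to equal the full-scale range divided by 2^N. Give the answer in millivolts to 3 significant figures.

3.17 mV

Range = 65 − (13) = 52 V.
Required N = ⌈(82.3 − 1.76)/6.02⌉ = ⌈13.379⌉ = 14.
Step size = 52/16384 V = 3.17 mV.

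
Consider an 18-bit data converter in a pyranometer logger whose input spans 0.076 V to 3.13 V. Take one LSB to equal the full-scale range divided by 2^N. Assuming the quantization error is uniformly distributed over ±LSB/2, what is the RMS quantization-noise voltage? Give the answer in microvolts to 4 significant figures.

3.363 µV

Span: 3.13 V − (0.076 V) = 3.054 V.
One LSB is 3.054 V / 262144 = 11.6501 µV.
V_rms = LSB/√12 = 11.6501 µV / √12 = 3.363 µV.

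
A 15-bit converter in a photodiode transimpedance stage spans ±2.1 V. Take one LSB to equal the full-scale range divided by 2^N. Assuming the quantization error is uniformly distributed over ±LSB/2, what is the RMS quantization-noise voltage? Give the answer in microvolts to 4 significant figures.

Span: 2.1 V − (-2.1 V) = 4.2 V.
Step size = 4.2/32768 V = 128.174 µV.
V_rms = LSB/√12 = 128.174 µV / √12 = 37.00 µV.

37.00 µV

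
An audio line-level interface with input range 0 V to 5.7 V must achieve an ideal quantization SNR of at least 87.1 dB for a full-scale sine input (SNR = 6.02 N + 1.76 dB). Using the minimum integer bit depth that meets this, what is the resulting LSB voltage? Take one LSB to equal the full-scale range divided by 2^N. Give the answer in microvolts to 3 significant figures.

V_FS = 5.7 V.
N ≥ (87.1 − 1.76)/6.02 = 14.176 → N_min = 15.
LSB = 5.7 V / 2^15 = 174 µV.

174 µV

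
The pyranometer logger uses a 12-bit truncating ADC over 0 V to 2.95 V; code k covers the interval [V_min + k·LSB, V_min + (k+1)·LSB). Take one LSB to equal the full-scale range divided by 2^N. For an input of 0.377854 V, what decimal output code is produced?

524

Range is 2.95 V. LSB = 2.95 V / 2^12 ≈ 0.7202 mV.
(V_in − V_min) × 2^12/range = (0.377854 − (0)) × 4096/2.95 = 524.641.
Floor → code = 524.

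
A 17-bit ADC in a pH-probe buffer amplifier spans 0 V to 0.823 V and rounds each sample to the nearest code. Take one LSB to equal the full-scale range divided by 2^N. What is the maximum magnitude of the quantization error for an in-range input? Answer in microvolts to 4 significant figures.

V_FS = 0.823 V.
LSB = 0.823 V / 2^17 = 6.27899 µV.
A rounding quantizer has |error| ≤ LSB/2 = 3.139 µV.

3.139 µV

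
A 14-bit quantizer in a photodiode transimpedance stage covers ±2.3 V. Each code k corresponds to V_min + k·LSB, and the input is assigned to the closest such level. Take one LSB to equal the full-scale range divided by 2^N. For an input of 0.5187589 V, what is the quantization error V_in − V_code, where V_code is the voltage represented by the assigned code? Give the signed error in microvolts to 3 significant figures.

−88.8 µV

The full-scale span is 2.3 − (-2.3) = 4.6 V. LSB = 4.6 V / 2^14 ≈ 280.8 µV.
(0.5187589 − (-2.3)) / LSB = 2.8187589 × 16384/4.6 = 10039.6839. Nearest integer: k = 10040.
Reconstructed level: -2.3 + 10040 × 4.6/16384 V = 0.51884765625 V.
Error = V_in − V_code = 0.5187589 − (0.51884765625) = −88.8 µV.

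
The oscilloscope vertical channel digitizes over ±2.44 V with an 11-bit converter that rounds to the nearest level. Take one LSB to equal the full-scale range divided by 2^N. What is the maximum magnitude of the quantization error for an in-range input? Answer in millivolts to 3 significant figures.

1.19 mV

Range = 2.44 − (-2.44) = 4.88 V.
LSB = 4.88 V ÷ 2^11 = 4.88/2048 V = 2.3828 mV.
|e|_max = LSB/2 = 1.19 mV.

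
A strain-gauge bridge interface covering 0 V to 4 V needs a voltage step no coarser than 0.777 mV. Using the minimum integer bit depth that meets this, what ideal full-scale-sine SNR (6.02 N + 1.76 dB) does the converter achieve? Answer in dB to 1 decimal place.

Full-scale range = 4 V.
Need 2^N ≥ 4 V / 0.777 mV = 5148 → N_min = 13.
SNR = 6.02 × 13 + 1.76 = 80.02 dB.

80.0 dB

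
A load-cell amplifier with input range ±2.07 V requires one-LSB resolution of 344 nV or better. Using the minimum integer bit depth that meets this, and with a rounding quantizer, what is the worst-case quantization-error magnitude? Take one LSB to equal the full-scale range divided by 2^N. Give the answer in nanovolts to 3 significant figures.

123 nV

Range = 2.07 − (-2.07) = 4.14 V.
Required number of levels: 4.14/344 nV = 1.2035e7; smallest N with 2^N ≥ that is 24.
LSB = 4.14 V ÷ 2^24 = 4.14/16777216 V = 246.76 nV.
Max error for round-to-nearest is LSB/2 = 123 nV.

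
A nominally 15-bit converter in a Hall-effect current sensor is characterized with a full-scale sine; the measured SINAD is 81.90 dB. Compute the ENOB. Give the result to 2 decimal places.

ENOB = (81.90 − 1.76)/6.02 = 13.3123 bits.

13.31 bits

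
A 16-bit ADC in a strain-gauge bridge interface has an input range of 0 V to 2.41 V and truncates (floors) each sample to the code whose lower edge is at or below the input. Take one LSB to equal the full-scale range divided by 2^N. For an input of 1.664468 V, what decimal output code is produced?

45262

Full-scale range = 2.41 V. LSB = 2.41 V / 2^16 ≈ 36.77 µV.
(V_in − V_min) × 2^16/range = (1.664468 − (0)) × 65536/2.41 = 45262.479.
Floor → code = 45262.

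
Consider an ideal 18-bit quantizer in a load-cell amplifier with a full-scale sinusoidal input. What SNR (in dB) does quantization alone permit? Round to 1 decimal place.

110.1 dB

Ideal quantization SNR: 6.02 × 18 + 1.76 dB = 110.1 dB.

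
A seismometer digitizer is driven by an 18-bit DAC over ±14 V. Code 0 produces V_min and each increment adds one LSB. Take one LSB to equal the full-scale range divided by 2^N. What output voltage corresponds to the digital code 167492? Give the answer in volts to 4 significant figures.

3.890 V

Span: 14 V − (-14 V) = 28 V. LSB = 28 V / 2^18.
Output = V_min + (167492/262144) × range = -14 + 0.638931 × 28 V
      = -14 V + 17.8901 V = 3.89008 V.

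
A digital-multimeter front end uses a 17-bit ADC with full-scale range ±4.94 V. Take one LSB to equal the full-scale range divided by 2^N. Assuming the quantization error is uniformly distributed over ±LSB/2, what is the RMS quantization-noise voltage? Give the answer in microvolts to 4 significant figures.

Span: 4.94 V − (-4.94 V) = 9.88 V.
LSB = 9.88 V ÷ 2^17 = 9.88/131072 V = 75.3784 µV.
σ_q = LSB/√12 = 75.3784 µV/3.4641 = 21.76 µV.

21.76 µV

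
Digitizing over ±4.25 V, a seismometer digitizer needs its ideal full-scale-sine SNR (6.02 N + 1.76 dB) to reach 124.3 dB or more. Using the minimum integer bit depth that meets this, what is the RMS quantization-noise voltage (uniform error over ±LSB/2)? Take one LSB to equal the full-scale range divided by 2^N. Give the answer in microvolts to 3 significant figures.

1.17 µV

Range = 4.25 − (-4.25) = 8.5 V.
Required N = ⌈(124.3 − 1.76)/6.02⌉ = ⌈20.355⌉ = 21.
One LSB is 8.5 V / 2097152 = 4.0531 µV.
RMS noise = LSB/√12 = 1.17 µV.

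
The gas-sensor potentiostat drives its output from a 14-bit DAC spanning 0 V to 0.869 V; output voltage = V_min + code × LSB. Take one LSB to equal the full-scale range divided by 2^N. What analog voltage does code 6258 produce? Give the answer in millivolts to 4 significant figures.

Range is 0.869 V. LSB = 0.869 V / 2^14.
Output = V_min + (6258/16384) × range = 0 + 0.381958 × 0.869 V
      = 0 V + 0.331922 V = 0.331922 V.

331.9 mV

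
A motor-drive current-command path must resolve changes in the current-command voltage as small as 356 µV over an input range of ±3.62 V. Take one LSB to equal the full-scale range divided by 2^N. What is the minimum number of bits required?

Range = 3.62 − (-3.62) = 7.24 V.
Need 2^N ≥ 7.24 V / 356 µV = 20340 → N_min = 15.

15 bits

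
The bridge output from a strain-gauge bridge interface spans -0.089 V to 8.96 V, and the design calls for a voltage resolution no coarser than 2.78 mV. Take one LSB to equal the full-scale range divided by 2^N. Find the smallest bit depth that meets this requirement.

12 bits

Range = 8.96 − (-0.089) = 9.049 V.
9.049 V / 2.78 mV = 3255. Since 2^11 = 2048 and 2^12 = 4096, N = 12.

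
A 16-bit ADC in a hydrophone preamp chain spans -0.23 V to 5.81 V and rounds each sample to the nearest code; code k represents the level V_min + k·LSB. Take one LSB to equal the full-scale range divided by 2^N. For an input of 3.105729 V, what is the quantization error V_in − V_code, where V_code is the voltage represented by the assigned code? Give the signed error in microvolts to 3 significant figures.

−21.7 µV

Full-scale range = 5.81 V − (-0.23 V) = 6.04 V. LSB = 6.04 V / 2^16 ≈ 92.16 µV.
Position in LSBs: (3.105729 − (-0.23)) × 65536/6.04 = 36193.7642; rounding gives k = 36194.
V_code = -0.23 + (36194/65536) × 6.04 = 3.1057507324 V.
V_in − V_code = 3.105729 − (3.1057507324) = −21.7 µV.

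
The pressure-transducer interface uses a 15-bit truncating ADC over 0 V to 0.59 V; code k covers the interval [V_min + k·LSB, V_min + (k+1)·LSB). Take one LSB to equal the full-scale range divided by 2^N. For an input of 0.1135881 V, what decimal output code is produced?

Span = 0.59 V. LSB = 0.59 V / 2^15 ≈ 18.01 µV.
V_in − V_min = 0.1135881 − (0) = 0.1135881 V.
Divide by LSB: 0.1135881 × 32768/0.59 = 6308.5676.
Truncating gives code 6308.

6308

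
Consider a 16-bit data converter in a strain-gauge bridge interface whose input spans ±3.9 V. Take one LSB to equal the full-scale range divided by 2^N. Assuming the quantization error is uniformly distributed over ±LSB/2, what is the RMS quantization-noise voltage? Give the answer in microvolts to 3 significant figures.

Range = 3.9 − (-3.9) = 7.8 V.
LSB = 7.8 V ÷ 2^16 = 7.8/65536 V = 119.02 µV.
RMS of a uniform error over width LSB is LSB/√12 = 34.4 µV.

34.4 µV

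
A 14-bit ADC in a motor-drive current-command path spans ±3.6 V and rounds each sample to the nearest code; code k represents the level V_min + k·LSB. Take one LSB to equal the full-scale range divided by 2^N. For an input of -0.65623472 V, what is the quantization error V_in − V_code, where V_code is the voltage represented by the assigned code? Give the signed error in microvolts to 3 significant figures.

−131 µV

Full-scale range = 3.6 V − (-3.6 V) = 7.2 V. LSB = 7.2 V / 2^14 ≈ 439.5 µV.
Position in LSBs: (-0.65623472 − (-3.6)) × 16384/7.2 = 6698.7014; rounding gives k = 6699.
V_code = -3.6 + (6699/16384) × 7.2 = -0.65610351563 V.
V_in − V_code = -0.65623472 − (-0.65610351563) = −131 µV.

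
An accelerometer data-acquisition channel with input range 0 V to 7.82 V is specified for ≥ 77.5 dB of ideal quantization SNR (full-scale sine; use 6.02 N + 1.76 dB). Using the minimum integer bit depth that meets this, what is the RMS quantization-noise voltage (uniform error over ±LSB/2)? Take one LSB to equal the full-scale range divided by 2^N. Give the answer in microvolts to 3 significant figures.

276 µV

V_FS = 7.82 V.
N ≥ (77.5 − 1.76)/6.02 = 12.581 → N_min = 13.
LSB = 7.82 V / 2^13 = 0.95459 mV.
V_rms = LSB/√12 = 276 µV.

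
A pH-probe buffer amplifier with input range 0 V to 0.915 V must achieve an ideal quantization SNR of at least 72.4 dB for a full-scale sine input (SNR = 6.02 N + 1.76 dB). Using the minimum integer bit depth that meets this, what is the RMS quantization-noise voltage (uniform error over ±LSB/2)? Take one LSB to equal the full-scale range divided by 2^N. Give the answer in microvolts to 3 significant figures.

Span = 0.915 V.
Required N = ⌈(72.4 − 1.76)/6.02⌉ = ⌈11.734⌉ = 12.
LSB = 0.915 V ÷ 2^12 = 0.915/4096 V = 223.39 µV.
σ_q = LSB/√12 = 223.39 µV/3.4641 = 64.5 µV.

64.5 µV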